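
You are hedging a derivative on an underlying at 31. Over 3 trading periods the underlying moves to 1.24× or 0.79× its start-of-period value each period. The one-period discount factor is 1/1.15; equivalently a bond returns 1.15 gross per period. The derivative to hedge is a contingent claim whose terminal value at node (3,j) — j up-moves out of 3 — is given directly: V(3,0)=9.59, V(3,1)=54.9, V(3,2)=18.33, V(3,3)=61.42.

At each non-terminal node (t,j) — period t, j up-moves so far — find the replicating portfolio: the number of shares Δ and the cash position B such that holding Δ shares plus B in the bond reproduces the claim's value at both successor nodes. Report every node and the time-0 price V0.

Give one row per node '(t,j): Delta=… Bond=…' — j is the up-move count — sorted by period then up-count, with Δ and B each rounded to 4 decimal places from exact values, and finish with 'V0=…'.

(0,0): Delta=0.9587 Bond=-0.9000
(1,0): Delta=-1.5934 Bond=61.4667
(1,1): Delta=1.3652 Bond=-16.6604
(2,0): Delta=5.2043 Bond=-60.8298
(2,1): Delta=-2.6761 Bond=103.5658
(2,2): Delta=2.0089 Bond=-49.8408
V0=28.8208

Under the risk-neutral measure, an up-move has probability p* = (R−d)/(u−d) = 0.8000 and values discount at R = 1.15.
Payoff layer (t=3): V(3,0)=9.5900, V(3,1)=54.9000, V(3,2)=18.3300, V(3,3)=61.4200
  t=2,j=0: stock 19.3471 → up 23.9904 (V=54.9000), down 15.2842 (V=9.5900). Price 39.8591; hedge Δ=5.2043, bond B=-60.8298.
  t=2,j=1: stock 30.3676 → up 37.6558 (V=18.3300), down 23.9904 (V=54.9000). Price 22.2991; hedge Δ=-2.6761, bond B=103.5658.
  t=2,j=2: stock 47.6656 → up 59.1053 (V=61.4200), down 37.6558 (V=18.3300). Price 45.9148; hedge Δ=2.0089, bond B=-49.8408.
  t=1,j=0: stock 24.4900 → up 30.3676 (V=22.2991), down 19.3471 (V=39.8591). Price 22.4445; hedge Δ=-1.5934, bond B=61.4667.
  t=1,j=1: stock 38.4400 → up 47.6656 (V=45.9148), down 30.3676 (V=22.2991). Price 35.8188; hedge Δ=1.3652, bond B=-16.6604.
  t=0,j=0: stock 31.0000 → up 38.4400 (V=35.8188), down 24.4900 (V=22.4445). Price 28.8208; hedge Δ=0.9587, bond B=-0.9000.
Each (Δ,B) replicates both successor values, so the strategy is self-financing and V0 is arbitrage-free.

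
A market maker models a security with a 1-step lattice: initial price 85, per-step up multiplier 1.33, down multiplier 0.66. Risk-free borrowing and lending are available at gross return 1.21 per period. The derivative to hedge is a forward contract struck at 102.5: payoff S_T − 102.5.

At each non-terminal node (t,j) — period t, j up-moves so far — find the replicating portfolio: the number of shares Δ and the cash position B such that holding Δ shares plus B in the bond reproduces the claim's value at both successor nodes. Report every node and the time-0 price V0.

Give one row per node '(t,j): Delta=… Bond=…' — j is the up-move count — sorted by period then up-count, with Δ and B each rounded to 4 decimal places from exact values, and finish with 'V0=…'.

(0,0): Delta=1.0000 Bond=-84.7107
V0=0.2893

Risk-neutral probability p* = (R−d)/(u−d) = (1.21−0.66)/(1.33−0.66) = 0.8209.
Payoff layer (t=1): V(1,0)=-46.4000, V(1,1)=10.5500
  t=0,j=0: stock 85.0000 → up 113.0500 (V=10.5500), down 56.1000 (V=-46.4000). Price 0.2893; hedge Δ=1.0000, bond B=-84.7107.
Self-financing check: at every node Δ·S+B equals the discounted successor values.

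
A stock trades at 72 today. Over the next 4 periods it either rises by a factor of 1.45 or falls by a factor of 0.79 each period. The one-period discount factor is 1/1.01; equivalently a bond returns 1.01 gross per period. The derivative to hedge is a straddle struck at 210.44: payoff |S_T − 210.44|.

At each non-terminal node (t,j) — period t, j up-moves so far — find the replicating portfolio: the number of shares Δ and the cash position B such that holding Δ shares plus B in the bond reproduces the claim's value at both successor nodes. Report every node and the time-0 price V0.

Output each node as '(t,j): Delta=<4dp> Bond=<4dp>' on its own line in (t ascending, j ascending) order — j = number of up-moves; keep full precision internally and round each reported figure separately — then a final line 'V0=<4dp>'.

Under the risk-neutral measure, an up-move has probability p* = (R−d)/(u−d) = 0.3333 and values discount at R = 1.01.
Terminal payoffs: V(4,0)=182.3959, V(4,1)=158.9667, V(4,2)=115.9637, V(4,3)=37.0342, V(4,4)=107.8365
(3,0): S=35.4988. Δ = (V_up−V_dn)/(S_up−S_dn) = (158.9667−182.3959)/(51.4733−28.0441) = -1.0000. V = [p*·158.9667 + (1−p*)·182.3959]/1.01 = 172.8576. B = V − Δ·S = 208.3564.
(3,1): S=65.1560. Δ = (V_up−V_dn)/(S_up−S_dn) = (115.9637−158.9667)/(94.4763−51.4733) = -1.0000. V = [p*·115.9637 + (1−p*)·158.9667]/1.01 = 143.2004. B = V − Δ·S = 208.3564.
(3,2): S=119.5902. Δ = (V_up−V_dn)/(S_up−S_dn) = (37.0342−115.9637)/(173.4058−94.4763) = -1.0000. V = [p*·37.0342 + (1−p*)·115.9637]/1.01 = 88.7662. B = V − Δ·S = 208.3564.
(3,3): S=219.5010. Δ = (V_up−V_dn)/(S_up−S_dn) = (107.8365−37.0342)/(318.2765−173.4058) = 0.4887. V = [p*·107.8365 + (1−p*)·37.0342]/1.01 = 60.0346. B = V − Δ·S = -47.2415.
(2,0): S=44.9352. Δ = (V_up−V_dn)/(S_up−S_dn) = (143.2004−172.8576)/(65.1560−35.4988) = -1.0000. V = [p*·143.2004 + (1−p*)·172.8576]/1.01 = 161.3583. B = V − Δ·S = 206.2935.
(2,1): S=82.4760. Δ = (V_up−V_dn)/(S_up−S_dn) = (88.7662−143.2004)/(119.5902−65.1560) = -1.0000. V = [p*·88.7662 + (1−p*)·143.2004]/1.01 = 123.8175. B = V − Δ·S = 206.2935.
(2,2): S=151.3800. Δ = (V_up−V_dn)/(S_up−S_dn) = (60.0346−88.7662)/(219.5010−119.5902) = -0.2876. V = [p*·60.0346 + (1−p*)·88.7662]/1.01 = 78.4050. B = V − Δ·S = 121.9377.
(1,0): S=56.8800. Δ = (V_up−V_dn)/(S_up−S_dn) = (123.8175−161.3583)/(82.4760−44.9352) = -1.0000. V = [p*·123.8175 + (1−p*)·161.3583]/1.01 = 147.3710. B = V − Δ·S = 204.2510.
(1,1): S=104.4000. Δ = (V_up−V_dn)/(S_up−S_dn) = (78.4050−123.8175)/(151.3800−82.4760) = -0.6591. V = [p*·78.4050 + (1−p*)·123.8175]/1.01 = 107.6040. B = V − Δ·S = 176.4108.
(0,0): S=72.0000. Δ = (V_up−V_dn)/(S_up−S_dn) = (107.6040−147.3710)/(104.4000−56.8800) = -0.8368. V = [p*·107.6040 + (1−p*)·147.3710]/1.01 = 132.7874. B = V − Δ·S = 193.0405.
Check: Δ(0,0)·S0 + B(0,0) = 132.7874 = V0.

(0,0): Delta=-0.8368 Bond=193.0405
(1,0): Delta=-1.0000 Bond=204.2510
(1,1): Delta=-0.6591 Bond=176.4108
(2,0): Delta=-1.0000 Bond=206.2935
(2,1): Delta=-1.0000 Bond=206.2935
(2,2): Delta=-0.2876 Bond=121.9377
(3,0): Delta=-1.0000 Bond=208.3564
(3,1): Delta=-1.0000 Bond=208.3564
(3,2): Delta=-1.0000 Bond=208.3564
(3,3): Delta=0.4887 Bond=-47.2415
V0=132.7874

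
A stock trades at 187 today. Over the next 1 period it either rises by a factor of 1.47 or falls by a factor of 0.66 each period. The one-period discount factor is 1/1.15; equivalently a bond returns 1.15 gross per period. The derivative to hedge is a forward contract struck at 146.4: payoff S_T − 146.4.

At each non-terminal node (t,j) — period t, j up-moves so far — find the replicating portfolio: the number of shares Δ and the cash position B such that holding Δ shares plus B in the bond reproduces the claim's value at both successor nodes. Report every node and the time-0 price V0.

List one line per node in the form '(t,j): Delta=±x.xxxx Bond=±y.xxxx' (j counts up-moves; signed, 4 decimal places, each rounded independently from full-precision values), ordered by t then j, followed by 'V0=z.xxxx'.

(0,0): Delta=1.0000 Bond=-127.3043
V0=59.6957

Since d<R<u, set p* = (R−d)/(u−d) = 0.6049; price each node as the discounted p*-expectation of its children.
Terminal values V(1,·): V(1,0)=-22.9800, V(1,1)=128.4900
Node (0,0) S=187.0000: V=(p*·128.4900+(1−p*)·-22.9800)/1.15=59.6957; Δ=(128.4900−-22.9800)/(274.8900−123.4200)=1.0000; B=V−Δ·S=-127.3043
Self-financing check: at every node Δ·S+B equals the discounted successor values.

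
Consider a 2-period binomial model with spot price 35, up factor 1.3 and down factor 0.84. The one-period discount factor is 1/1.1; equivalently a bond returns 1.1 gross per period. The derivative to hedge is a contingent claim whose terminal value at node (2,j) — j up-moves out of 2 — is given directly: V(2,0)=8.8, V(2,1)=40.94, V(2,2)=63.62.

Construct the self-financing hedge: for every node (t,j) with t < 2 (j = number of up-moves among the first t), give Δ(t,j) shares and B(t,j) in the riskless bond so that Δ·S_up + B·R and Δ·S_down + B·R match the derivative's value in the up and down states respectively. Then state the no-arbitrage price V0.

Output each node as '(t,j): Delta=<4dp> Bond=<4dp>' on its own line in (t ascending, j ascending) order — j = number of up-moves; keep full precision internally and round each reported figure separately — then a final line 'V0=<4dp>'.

Since d<R<u, set p* = (R−d)/(u−d) = 0.5652; price each node as the discounted p*-expectation of its children.
Payoff layer (t=2): V(2,0)=8.8000, V(2,1)=40.9400, V(2,2)=63.6200
  t=1,j=0: stock 29.4000 → up 38.2200 (V=40.9400), down 24.6960 (V=8.8000). Price 24.5146; hedge Δ=2.3765, bond B=-45.3549.
  t=1,j=1: stock 45.5000 → up 59.1500 (V=63.6200), down 38.2200 (V=40.9400). Price 48.8719; hedge Δ=1.0836, bond B=-0.4324.
  t=0,j=0: stock 35.0000 → up 45.5000 (V=48.8719), down 29.4000 (V=24.5146). Price 34.8016; hedge Δ=1.5129, bond B=-18.1490.
Root portfolio cost Δ·35+B reproduces V0=34.8016.

(0,0): Delta=1.5129 Bond=-18.1490
(1,0): Delta=2.3765 Bond=-45.3549
(1,1): Delta=1.0836 Bond=-0.4324
V0=34.8016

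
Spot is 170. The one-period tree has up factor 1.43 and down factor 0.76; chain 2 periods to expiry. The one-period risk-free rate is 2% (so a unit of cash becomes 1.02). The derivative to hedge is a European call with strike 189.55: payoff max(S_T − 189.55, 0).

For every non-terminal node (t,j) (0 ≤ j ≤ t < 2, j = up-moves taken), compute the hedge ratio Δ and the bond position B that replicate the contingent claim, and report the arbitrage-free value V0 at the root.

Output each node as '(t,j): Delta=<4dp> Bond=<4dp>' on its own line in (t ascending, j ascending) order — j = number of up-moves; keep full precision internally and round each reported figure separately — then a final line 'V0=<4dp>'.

(0,0): Delta=0.5280 Bond=-66.8840
(1,0): Delta=0.0000 Bond=0.0000
(1,1): Delta=0.9706 Bond=-175.8020
V0=22.8814

The replicating-portfolio and risk-neutral prices coincide; use p* = (1.02−0.76)/(1.43−0.76) = 0.3881 for the latter.
Terminal payoffs: V(2,0)=0.0000, V(2,1)=0.0000, V(2,2)=158.0830
(1,0): S=129.2000. Δ = (V_up−V_dn)/(S_up−S_dn) = (0.0000−0.0000)/(184.7560−98.1920) = 0.0000. V = [p*·0.0000 + (1−p*)·0.0000]/1.02 = 0.0000. B = V − Δ·S = 0.0000.
(1,1): S=243.1000. Δ = (V_up−V_dn)/(S_up−S_dn) = (158.0830−0.0000)/(347.6330−184.7560) = 0.9706. V = [p*·158.0830 + (1−p*)·0.0000]/1.02 = 60.1428. B = V − Δ·S = -175.8020.
(0,0): S=170.0000. Δ = (V_up−V_dn)/(S_up−S_dn) = (60.1428−0.0000)/(243.1000−129.2000) = 0.5280. V = [p*·60.1428 + (1−p*)·0.0000]/1.02 = 22.8814. B = V − Δ·S = -66.8840.
Check: Δ(0,0)·S0 + B(0,0) = 22.8814 = V0.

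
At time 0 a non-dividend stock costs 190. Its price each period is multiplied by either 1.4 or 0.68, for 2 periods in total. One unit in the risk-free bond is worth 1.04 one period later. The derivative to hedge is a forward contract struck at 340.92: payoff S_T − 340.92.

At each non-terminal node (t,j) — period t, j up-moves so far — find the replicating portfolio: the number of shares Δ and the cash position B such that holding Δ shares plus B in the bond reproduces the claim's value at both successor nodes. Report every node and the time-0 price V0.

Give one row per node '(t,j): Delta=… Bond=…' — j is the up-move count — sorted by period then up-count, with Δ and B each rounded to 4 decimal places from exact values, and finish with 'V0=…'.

(0,0): Delta=1.0000 Bond=-315.1997
(1,0): Delta=1.0000 Bond=-327.8077
(1,1): Delta=1.0000 Bond=-327.8077
V0=-125.1997

Under the risk-neutral measure, an up-move has probability p* = (R−d)/(u−d) = 0.5000 and values discount at R = 1.04.
At expiry t=2: V(2,0)=-253.0640, V(2,1)=-160.0400, V(2,2)=31.4800
Node (1,0) S=129.2000: V=(p*·-160.0400+(1−p*)·-253.0640)/1.04=-198.6077; Δ=(-160.0400−-253.0640)/(180.8800−87.8560)=1.0000; B=V−Δ·S=-327.8077
Node (1,1) S=266.0000: V=(p*·31.4800+(1−p*)·-160.0400)/1.04=-61.8077; Δ=(31.4800−-160.0400)/(372.4000−180.8800)=1.0000; B=V−Δ·S=-327.8077
Node (0,0) S=190.0000: V=(p*·-61.8077+(1−p*)·-198.6077)/1.04=-125.1997; Δ=(-61.8077−-198.6077)/(266.0000−129.2000)=1.0000; B=V−Δ·S=-315.1997
Check: Δ(0,0)·S0 + B(0,0) = -125.1997 = V0.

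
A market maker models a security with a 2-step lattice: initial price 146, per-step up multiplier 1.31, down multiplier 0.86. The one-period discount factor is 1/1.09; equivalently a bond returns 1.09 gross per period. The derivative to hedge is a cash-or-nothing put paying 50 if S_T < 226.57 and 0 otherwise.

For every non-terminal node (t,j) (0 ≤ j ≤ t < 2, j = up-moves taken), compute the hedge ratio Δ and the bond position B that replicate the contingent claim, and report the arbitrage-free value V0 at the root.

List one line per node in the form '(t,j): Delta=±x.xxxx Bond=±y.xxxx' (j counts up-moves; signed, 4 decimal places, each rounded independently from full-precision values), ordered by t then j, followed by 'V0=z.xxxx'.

(0,0): Delta=-0.3569 Bond=83.1912
(1,0): Delta=0.0000 Bond=45.8716
(1,1): Delta=-0.5809 Bond=133.5372
V0=31.0902

No-arbitrage ⇒ martingale measure with p* = (R−d)/(u−d) = 0.5111.
Payoff layer (t=2): V(2,0)=50.0000, V(2,1)=50.0000, V(2,2)=0.0000
Node (1,0) S=125.5600: V=(p*·50.0000+(1−p*)·50.0000)/1.09=45.8716; Δ=(50.0000−50.0000)/(164.4836−107.9816)=0.0000; B=V−Δ·S=45.8716
Node (1,1) S=191.2600: V=(p*·0.0000+(1−p*)·50.0000)/1.09=22.4261; Δ=(0.0000−50.0000)/(250.5506−164.4836)=-0.5809; B=V−Δ·S=133.5372
Node (0,0) S=146.0000: V=(p*·22.4261+(1−p*)·45.8716)/1.09=31.0902; Δ=(22.4261−45.8716)/(191.2600−125.5600)=-0.3569; B=V−Δ·S=83.1912
Self-financing check: at every node Δ·S+B equals the discounted successor values.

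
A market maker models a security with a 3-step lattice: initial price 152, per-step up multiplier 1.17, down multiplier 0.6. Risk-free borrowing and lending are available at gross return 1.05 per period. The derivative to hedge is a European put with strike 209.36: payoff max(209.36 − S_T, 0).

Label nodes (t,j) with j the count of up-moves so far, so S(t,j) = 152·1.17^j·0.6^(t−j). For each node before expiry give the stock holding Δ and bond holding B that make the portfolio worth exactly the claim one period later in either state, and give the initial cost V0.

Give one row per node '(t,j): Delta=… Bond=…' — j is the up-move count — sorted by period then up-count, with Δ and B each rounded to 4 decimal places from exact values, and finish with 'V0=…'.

(0,0): Delta=-0.7776 Bond=161.5356
(1,0): Delta=-1.0000 Bond=189.8957
(1,1): Delta=-0.7472 Bond=164.2035
(2,0): Delta=-1.0000 Bond=199.3905
(2,1): Delta=-1.0000 Bond=199.3905
(2,2): Delta=-0.7126 Bond=165.2199
V0=43.3411

No-arbitrage ⇒ martingale measure with p* = (R−d)/(u−d) = 0.7895.
Terminal values V(3,·): V(3,0)=176.5280, V(3,1)=145.3376, V(3,2)=84.5163, V(3,3)=0.0000
Node (2,0) S=54.7200: V=(p*·145.3376+(1−p*)·176.5280)/1.05=144.6705; Δ=(145.3376−176.5280)/(64.0224−32.8320)=-1.0000; B=V−Δ·S=199.3905
Node (2,1) S=106.7040: V=(p*·84.5163+(1−p*)·145.3376)/1.05=92.6865; Δ=(84.5163−145.3376)/(124.8437−64.0224)=-1.0000; B=V−Δ·S=199.3905
Node (2,2) S=208.0728: V=(p*·0.0000+(1−p*)·84.5163)/1.05=16.9456; Δ=(0.0000−84.5163)/(243.4452−124.8437)=-0.7126; B=V−Δ·S=165.2199
Node (1,0) S=91.2000: V=(p*·92.6865+(1−p*)·144.6705)/1.05=98.6957; Δ=(92.6865−144.6705)/(106.7040−54.7200)=-1.0000; B=V−Δ·S=189.8957
Node (1,1) S=177.8400: V=(p*·16.9456+(1−p*)·92.6865)/1.05=31.3248; Δ=(16.9456−92.6865)/(208.0728−106.7040)=-0.7472; B=V−Δ·S=164.2035
Node (0,0) S=152.0000: V=(p*·31.3248+(1−p*)·98.6957)/1.05=43.3411; Δ=(31.3248−98.6957)/(177.8400−91.2000)=-0.7776; B=V−Δ·S=161.5356
Each (Δ,B) replicates both successor values, so the strategy is self-financing and V0 is arbitrage-free.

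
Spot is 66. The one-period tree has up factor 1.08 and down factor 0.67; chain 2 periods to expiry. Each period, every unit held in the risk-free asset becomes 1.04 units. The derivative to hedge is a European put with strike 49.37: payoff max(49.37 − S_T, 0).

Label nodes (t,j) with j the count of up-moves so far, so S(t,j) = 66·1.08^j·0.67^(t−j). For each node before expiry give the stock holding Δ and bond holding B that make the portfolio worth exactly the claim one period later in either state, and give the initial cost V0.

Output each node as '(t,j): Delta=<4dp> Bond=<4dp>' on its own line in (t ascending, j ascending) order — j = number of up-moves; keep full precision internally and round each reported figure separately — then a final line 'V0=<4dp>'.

Under the risk-neutral measure, an up-move has probability p* = (R−d)/(u−d) = 0.9024 and values discount at R = 1.04.
At expiry t=2: V(2,0)=19.7426, V(2,1)=1.6124, V(2,2)=0.0000
(1,0): S=44.2200. Δ = (V_up−V_dn)/(S_up−S_dn) = (1.6124−19.7426)/(47.7576−29.6274) = -1.0000. V = [p*·1.6124 + (1−p*)·19.7426]/1.04 = 3.2512. B = V − Δ·S = 47.4712.
(1,1): S=71.2800. Δ = (V_up−V_dn)/(S_up−S_dn) = (0.0000−1.6124)/(76.9824−47.7576) = -0.0552. V = [p*·0.0000 + (1−p*)·1.6124]/1.04 = 0.1513. B = V − Δ·S = 4.0839.
(0,0): S=66.0000. Δ = (V_up−V_dn)/(S_up−S_dn) = (0.1513−3.2512)/(71.2800−44.2200) = -0.1146. V = [p*·0.1513 + (1−p*)·3.2512]/1.04 = 0.4362. B = V − Δ·S = 7.9970.
Root portfolio cost Δ·66+B reproduces V0=0.4362.

(0,0): Delta=-0.1146 Bond=7.9970
(1,0): Delta=-1.0000 Bond=47.4712
(1,1): Delta=-0.0552 Bond=4.0839
V0=0.4362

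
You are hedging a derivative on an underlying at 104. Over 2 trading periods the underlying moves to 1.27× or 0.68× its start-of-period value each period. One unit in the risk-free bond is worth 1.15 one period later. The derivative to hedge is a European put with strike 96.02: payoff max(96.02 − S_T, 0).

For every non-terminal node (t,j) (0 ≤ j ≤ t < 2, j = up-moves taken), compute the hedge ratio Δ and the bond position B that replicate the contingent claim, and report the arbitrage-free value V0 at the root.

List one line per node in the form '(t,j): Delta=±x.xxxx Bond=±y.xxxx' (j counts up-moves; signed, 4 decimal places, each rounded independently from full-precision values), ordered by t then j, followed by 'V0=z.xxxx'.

(0,0): Delta=-0.1903 Bond=22.8132
(1,0): Delta=-1.0000 Bond=83.4957
(1,1): Delta=-0.0796 Bond=11.6155
V0=3.0198

No-arbitrage ⇒ martingale measure with p* = (R−d)/(u−d) = 0.7966.
Payoff layer (t=2): V(2,0)=47.9304, V(2,1)=6.2056, V(2,2)=0.0000
(1,0): S=70.7200. Δ = (V_up−V_dn)/(S_up−S_dn) = (6.2056−47.9304)/(89.8144−48.0896) = -1.0000. V = [p*·6.2056 + (1−p*)·47.9304]/1.15 = 12.7757. B = V − Δ·S = 83.4957.
(1,1): S=132.0800. Δ = (V_up−V_dn)/(S_up−S_dn) = (0.0000−6.2056)/(167.7416−89.8144) = -0.0796. V = [p*·0.0000 + (1−p*)·6.2056]/1.15 = 1.0975. B = V − Δ·S = 11.6155.
(0,0): S=104.0000. Δ = (V_up−V_dn)/(S_up−S_dn) = (1.0975−12.7757)/(132.0800−70.7200) = -0.1903. V = [p*·1.0975 + (1−p*)·12.7757]/1.15 = 3.0198. B = V − Δ·S = 22.8132.
Root portfolio cost Δ·104+B reproduces V0=3.0198.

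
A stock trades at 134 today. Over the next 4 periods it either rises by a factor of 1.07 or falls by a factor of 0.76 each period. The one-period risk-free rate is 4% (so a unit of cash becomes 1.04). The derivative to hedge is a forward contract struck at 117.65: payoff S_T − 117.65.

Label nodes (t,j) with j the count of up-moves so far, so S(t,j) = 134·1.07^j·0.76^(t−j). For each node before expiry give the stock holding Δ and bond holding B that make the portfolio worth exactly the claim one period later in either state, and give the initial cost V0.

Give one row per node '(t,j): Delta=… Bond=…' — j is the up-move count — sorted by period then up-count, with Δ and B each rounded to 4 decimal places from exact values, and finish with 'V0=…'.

(0,0): Delta=1.0000 Bond=-100.5677
(1,0): Delta=1.0000 Bond=-104.5904
(1,1): Delta=1.0000 Bond=-104.5904
(2,0): Delta=1.0000 Bond=-108.7740
(2,1): Delta=1.0000 Bond=-108.7740
(2,2): Delta=1.0000 Bond=-108.7740
(3,0): Delta=1.0000 Bond=-113.1250
(3,1): Delta=1.0000 Bond=-113.1250
(3,2): Delta=1.0000 Bond=-113.1250
(3,3): Delta=1.0000 Bond=-113.1250
V0=33.4323

Under the risk-neutral measure, an up-move has probability p* = (R−d)/(u−d) = 0.9032 and values discount at R = 1.04.
Terminal payoffs: V(4,0)=-72.9447, V(4,1)=-54.7096, V(4,2)=-29.0366, V(4,3)=7.1084, V(4,4)=57.9967
Node (3,0) S=58.8228: V=(p*·-54.7096+(1−p*)·-72.9447)/1.04=-54.3022; Δ=(-54.7096−-72.9447)/(62.9404−44.7053)=1.0000; B=V−Δ·S=-113.1250
Node (3,1) S=82.8163: V=(p*·-29.0366+(1−p*)·-54.7096)/1.04=-30.3087; Δ=(-29.0366−-54.7096)/(88.6134−62.9404)=1.0000; B=V−Δ·S=-113.1250
Node (3,2) S=116.5966: V=(p*·7.1084+(1−p*)·-29.0366)/1.04=3.4716; Δ=(7.1084−-29.0366)/(124.7584−88.6134)=1.0000; B=V−Δ·S=-113.1250
Node (3,3) S=164.1558: V=(p*·57.9967+(1−p*)·7.1084)/1.04=51.0308; Δ=(57.9967−7.1084)/(175.6467−124.7584)=1.0000; B=V−Δ·S=-113.1250
Node (2,0) S=77.3984: V=(p*·-30.3087+(1−p*)·-54.3022)/1.04=-31.3756; Δ=(-30.3087−-54.3022)/(82.8163−58.8228)=1.0000; B=V−Δ·S=-108.7740
Node (2,1) S=108.9688: V=(p*·3.4716+(1−p*)·-30.3087)/1.04=0.1948; Δ=(3.4716−-30.3087)/(116.5966−82.8163)=1.0000; B=V−Δ·S=-108.7740
Node (2,2) S=153.4166: V=(p*·51.0308+(1−p*)·3.4716)/1.04=44.6426; Δ=(51.0308−3.4716)/(164.1558−116.5966)=1.0000; B=V−Δ·S=-108.7740
Node (1,0) S=101.8400: V=(p*·0.1948+(1−p*)·-31.3756)/1.04=-2.7504; Δ=(0.1948−-31.3756)/(108.9688−77.3984)=1.0000; B=V−Δ·S=-104.5904
Node (1,1) S=143.3800: V=(p*·44.6426+(1−p*)·0.1948)/1.04=38.7896; Δ=(44.6426−0.1948)/(153.4166−108.9688)=1.0000; B=V−Δ·S=-104.5904
Node (0,0) S=134.0000: V=(p*·38.7896+(1−p*)·-2.7504)/1.04=33.4323; Δ=(38.7896−-2.7504)/(143.3800−101.8400)=1.0000; B=V−Δ·S=-100.5677
Each (Δ,B) replicates both successor values, so the strategy is self-financing and V0 is arbitrage-free.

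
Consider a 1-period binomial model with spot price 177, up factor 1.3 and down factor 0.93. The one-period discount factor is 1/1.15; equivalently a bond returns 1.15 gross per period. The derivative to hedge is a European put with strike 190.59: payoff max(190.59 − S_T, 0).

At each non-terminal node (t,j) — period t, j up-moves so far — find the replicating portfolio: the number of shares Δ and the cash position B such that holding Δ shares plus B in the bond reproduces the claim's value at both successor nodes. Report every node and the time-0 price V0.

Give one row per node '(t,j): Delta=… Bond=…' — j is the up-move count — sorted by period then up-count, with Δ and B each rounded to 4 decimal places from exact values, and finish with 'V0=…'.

Risk-neutral probability p* = (R−d)/(u−d) = (1.15−0.93)/(1.3−0.93) = 0.5946.
At expiry t=1: V(1,0)=25.9800, V(1,1)=0.0000
  t=0,j=0: stock 177.0000 → up 230.1000 (V=0.0000), down 164.6100 (V=25.9800). Price 9.1586; hedge Δ=-0.3967, bond B=79.3749.
Self-financing check: at every node Δ·S+B equals the discounted successor values.

(0,0): Delta=-0.3967 Bond=79.3749
V0=9.1586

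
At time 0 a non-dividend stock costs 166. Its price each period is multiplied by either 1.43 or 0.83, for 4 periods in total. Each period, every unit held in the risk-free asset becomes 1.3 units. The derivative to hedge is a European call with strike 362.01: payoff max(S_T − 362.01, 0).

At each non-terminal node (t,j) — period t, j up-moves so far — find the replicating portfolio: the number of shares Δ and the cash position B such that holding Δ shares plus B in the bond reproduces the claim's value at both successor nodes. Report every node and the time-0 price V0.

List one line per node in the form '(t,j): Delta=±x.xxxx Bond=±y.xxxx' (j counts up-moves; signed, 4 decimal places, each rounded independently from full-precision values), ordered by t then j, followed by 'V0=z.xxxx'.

The replicating-portfolio and risk-neutral prices coincide; use p* = (1.3−0.83)/(1.43−0.83) = 0.7833 for the latter.
Terminal values V(4,·): V(4,0)=0.0000, V(4,1)=0.0000, V(4,2)=0.0000, V(4,3)=40.8872, V(4,4)=332.1383
  t=3,j=0: stock 94.9166 → up 135.7308 (V=0.0000), down 78.7808 (V=0.0000). Price 0.0000; hedge Δ=0.0000, bond B=0.0000.
  t=3,j=1: stock 163.5311 → up 233.8494 (V=0.0000), down 135.7308 (V=0.0000). Price 0.0000; hedge Δ=0.0000, bond B=0.0000.
  t=3,j=2: stock 281.7463 → up 402.8972 (V=40.8872), down 233.8494 (V=0.0000). Price 24.6372; hedge Δ=0.2419, bond B=-43.5082.
  t=3,j=3: stock 485.4184 → up 694.1483 (V=332.1383), down 402.8972 (V=40.8872). Price 206.9491; hedge Δ=1.0000, bond B=-278.4692.
  t=2,j=0: stock 114.3574 → up 163.5311 (V=0.0000), down 94.9166 (V=0.0000). Price 0.0000; hedge Δ=0.0000, bond B=0.0000.
  t=2,j=1: stock 197.0254 → up 281.7463 (V=24.6372), down 163.5311 (V=0.0000). Price 14.8455; hedge Δ=0.2084, bond B=-26.2165.
  t=2,j=2: stock 339.4534 → up 485.4184 (V=206.9491), down 281.7463 (V=24.6372). Price 128.8063; hedge Δ=0.8951, bond B=-175.0469.
  t=1,j=0: stock 137.7800 → up 197.0254 (V=14.8455), down 114.3574 (V=0.0000). Price 8.9454; hedge Δ=0.1796, bond B=-15.7971.
  t=1,j=1: stock 237.3800 → up 339.4534 (V=128.8063), down 197.0254 (V=14.8455). Price 80.0883; hedge Δ=0.8001, bond B=-109.8464.
  t=0,j=0: stock 166.0000 → up 237.3800 (V=80.0883), down 137.7800 (V=8.9454). Price 49.7492; hedge Δ=0.7143, bond B=-68.8224.
Each (Δ,B) replicates both successor values, so the strategy is self-financing and V0 is arbitrage-free.

(0,0): Delta=0.7143 Bond=-68.8224
(1,0): Delta=0.1796 Bond=-15.7971
(1,1): Delta=0.8001 Bond=-109.8464
(2,0): Delta=0.0000 Bond=0.0000
(2,1): Delta=0.2084 Bond=-26.2165
(2,2): Delta=0.8951 Bond=-175.0469
(3,0): Delta=0.0000 Bond=0.0000
(3,1): Delta=0.0000 Bond=0.0000
(3,2): Delta=0.2419 Bond=-43.5082
(3,3): Delta=1.0000 Bond=-278.4692
V0=49.7492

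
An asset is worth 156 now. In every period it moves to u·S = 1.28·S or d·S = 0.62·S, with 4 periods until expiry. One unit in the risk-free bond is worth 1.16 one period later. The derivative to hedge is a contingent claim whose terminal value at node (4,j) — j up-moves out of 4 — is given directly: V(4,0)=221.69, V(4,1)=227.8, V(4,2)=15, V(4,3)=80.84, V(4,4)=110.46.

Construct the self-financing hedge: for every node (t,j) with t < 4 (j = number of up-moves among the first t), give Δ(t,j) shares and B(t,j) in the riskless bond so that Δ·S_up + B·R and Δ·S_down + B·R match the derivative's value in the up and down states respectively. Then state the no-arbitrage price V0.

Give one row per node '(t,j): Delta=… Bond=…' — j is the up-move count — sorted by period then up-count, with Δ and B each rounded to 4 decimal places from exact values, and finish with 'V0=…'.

Risk-neutral probability p* = (R−d)/(u−d) = (1.16−0.62)/(1.28−0.62) = 0.8182.
Terminal values V(4,·): V(4,0)=221.6900, V(4,1)=227.8000, V(4,2)=15.0000, V(4,3)=80.8400, V(4,4)=110.4600
(3,0): S=37.1792. Δ = (V_up−V_dn)/(S_up−S_dn) = (227.8000−221.6900)/(47.5893−23.0511) = 0.2490. V = [p*·227.8000 + (1−p*)·221.6900]/1.16 = 195.4216. B = V − Δ·S = 186.1641.
(3,1): S=76.7570. Δ = (V_up−V_dn)/(S_up−S_dn) = (15.0000−227.8000)/(98.2489−47.5893) = -4.2006. V = [p*·15.0000 + (1−p*)·227.8000]/1.16 = 46.2853. B = V − Δ·S = 368.7095.
(3,2): S=158.4660. Δ = (V_up−V_dn)/(S_up−S_dn) = (80.8400−15.0000)/(202.8365−98.2489) = 0.6295. V = [p*·80.8400 + (1−p*)·15.0000]/1.16 = 59.3699. B = V − Δ·S = -40.3877.
(3,3): S=327.1557. Δ = (V_up−V_dn)/(S_up−S_dn) = (110.4600−80.8400)/(418.7593−202.8365) = 0.1372. V = [p*·110.4600 + (1−p*)·80.8400]/1.16 = 90.5815. B = V − Δ·S = 45.7027.
(2,0): S=59.9664. Δ = (V_up−V_dn)/(S_up−S_dn) = (46.2853−195.4216)/(76.7570−37.1792) = -3.7682. V = [p*·46.2853 + (1−p*)·195.4216]/1.16 = 63.2767. B = V − Δ·S = 289.2409.
(2,1): S=123.8016. Δ = (V_up−V_dn)/(S_up−S_dn) = (59.3699−46.2853)/(158.4660−76.7570) = 0.1601. V = [p*·59.3699 + (1−p*)·46.2853]/1.16 = 49.1301. B = V − Δ·S = 29.3049.
(2,2): S=255.5904. Δ = (V_up−V_dn)/(S_up−S_dn) = (90.5815−59.3699)/(327.1557−158.4660) = 0.1850. V = [p*·90.5815 + (1−p*)·59.3699]/1.16 = 73.1954. B = V − Δ·S = 25.9051.
(1,0): S=96.7200. Δ = (V_up−V_dn)/(S_up−S_dn) = (49.1301−63.2767)/(123.8016−59.9664) = -0.2216. V = [p*·49.1301 + (1−p*)·63.2767]/1.16 = 44.5708. B = V − Δ·S = 66.0051.
(1,1): S=199.6800. Δ = (V_up−V_dn)/(S_up−S_dn) = (73.1954−49.1301)/(255.5904−123.8016) = 0.1826. V = [p*·73.1954 + (1−p*)·49.1301]/1.16 = 59.3275. B = V − Δ·S = 22.8649.
(0,0): S=156.0000. Δ = (V_up−V_dn)/(S_up−S_dn) = (59.3275−44.5708)/(199.6800−96.7200) = 0.1433. V = [p*·59.3275 + (1−p*)·44.5708]/1.16 = 48.8314. B = V − Δ·S = 26.4729.
Check: Δ(0,0)·S0 + B(0,0) = 48.8314 = V0.

(0,0): Delta=0.1433 Bond=26.4729
(1,0): Delta=-0.2216 Bond=66.0051
(1,1): Delta=0.1826 Bond=22.8649
(2,0): Delta=-3.7682 Bond=289.2409
(2,1): Delta=0.1601 Bond=29.3049
(2,2): Delta=0.1850 Bond=25.9051
(3,0): Delta=0.2490 Bond=186.1641
(3,1): Delta=-4.2006 Bond=368.7095
(3,2): Delta=0.6295 Bond=-40.3877
(3,3): Delta=0.1372 Bond=45.7027
V0=48.8314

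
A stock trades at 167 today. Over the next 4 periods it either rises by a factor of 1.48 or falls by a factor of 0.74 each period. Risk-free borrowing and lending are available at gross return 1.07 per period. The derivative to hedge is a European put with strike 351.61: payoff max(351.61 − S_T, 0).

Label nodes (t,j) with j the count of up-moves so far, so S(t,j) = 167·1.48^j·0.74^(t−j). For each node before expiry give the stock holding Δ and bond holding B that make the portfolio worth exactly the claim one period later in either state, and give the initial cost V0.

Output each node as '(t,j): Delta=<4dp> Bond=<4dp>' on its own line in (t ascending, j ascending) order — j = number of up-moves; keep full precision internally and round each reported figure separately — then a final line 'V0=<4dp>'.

The replicating-portfolio and risk-neutral prices coincide; use p* = (1.07−0.74)/(1.48−0.74) = 0.4459 for the latter.
Terminal values V(4,·): V(4,0)=301.5324, V(4,1)=251.4548, V(4,2)=151.2997, V(4,3)=0.0000, V(4,4)=0.0000
  t=3,j=0: stock 67.6724 → up 100.1552 (V=251.4548), down 50.0776 (V=301.5324). Price 260.9351; hedge Δ=-1.0000, bond B=328.6075.
  t=3,j=1: stock 135.3448 → up 200.3103 (V=151.2997), down 100.1552 (V=251.4548). Price 193.2627; hedge Δ=-1.0000, bond B=328.6075.
  t=3,j=2: stock 270.6896 → up 400.6207 (V=0.0000), down 200.3103 (V=151.2997). Price 78.3441; hedge Δ=-0.7553, bond B=282.8031.
  t=3,j=3: stock 541.3793 → up 801.2413 (V=0.0000), down 400.6207 (V=0.0000). Price 0.0000; hedge Δ=0.0000, bond B=0.0000.
  t=2,j=0: stock 91.4492 → up 135.3448 (V=193.2627), down 67.6724 (V=260.9351). Price 215.6606; hedge Δ=-1.0000, bond B=307.1098.
  t=2,j=1: stock 182.8984 → up 270.6896 (V=78.3441), down 135.3448 (V=193.2627). Price 132.7245; hedge Δ=-0.8491, bond B=288.0198.
  t=2,j=2: stock 365.7968 → up 541.3793 (V=0.0000), down 270.6896 (V=78.3441). Price 40.5672; hedge Δ=-0.2894, bond B=146.4376.
  t=1,j=0: stock 123.5800 → up 182.8984 (V=132.7245), down 91.4492 (V=215.6606). Price 166.9865; hedge Δ=-0.9069, bond B=279.0623.
  t=1,j=1: stock 247.1600 → up 365.7968 (V=40.5672), down 182.8984 (V=132.7245). Price 85.6330; hedge Δ=-0.5039, bond B=210.1699.
  t=0,j=0: stock 167.0000 → up 247.1600 (V=85.6330), down 123.5800 (V=166.9865). Price 122.1563; hedge Δ=-0.6583, bond B=232.0935.
Each (Δ,B) replicates both successor values, so the strategy is self-financing and V0 is arbitrage-free.

(0,0): Delta=-0.6583 Bond=232.0935
(1,0): Delta=-0.9069 Bond=279.0623
(1,1): Delta=-0.5039 Bond=210.1699
(2,0): Delta=-1.0000 Bond=307.1098
(2,1): Delta=-0.8491 Bond=288.0198
(2,2): Delta=-0.2894 Bond=146.4376
(3,0): Delta=-1.0000 Bond=328.6075
(3,1): Delta=-1.0000 Bond=328.6075
(3,2): Delta=-0.7553 Bond=282.8031
(3,3): Delta=0.0000 Bond=0.0000
V0=122.1563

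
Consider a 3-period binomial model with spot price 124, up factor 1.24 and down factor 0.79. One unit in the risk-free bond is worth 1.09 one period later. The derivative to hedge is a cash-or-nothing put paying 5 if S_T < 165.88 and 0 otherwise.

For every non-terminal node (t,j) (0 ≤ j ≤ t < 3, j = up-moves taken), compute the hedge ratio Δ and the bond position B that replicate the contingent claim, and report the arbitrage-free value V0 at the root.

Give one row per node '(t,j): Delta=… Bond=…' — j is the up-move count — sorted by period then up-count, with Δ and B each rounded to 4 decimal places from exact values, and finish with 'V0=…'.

(0,0): Delta=-0.0335 Bond=6.8734
(1,0): Delta=0.0000 Bond=4.2084
(1,1): Delta=-0.0442 Bond=9.1338
(2,0): Delta=0.0000 Bond=4.5872
(2,1): Delta=0.0000 Bond=4.5872
(2,2): Delta=-0.0583 Bond=12.6402
V0=2.7169

Under the risk-neutral measure, an up-move has probability p* = (R−d)/(u−d) = 0.6667 and values discount at R = 1.09.
Terminal values V(3,·): V(3,0)=5.0000, V(3,1)=5.0000, V(3,2)=5.0000, V(3,3)=0.0000
(2,0): S=77.3884. Δ = (V_up−V_dn)/(S_up−S_dn) = (5.0000−5.0000)/(95.9616−61.1368) = 0.0000. V = [p*·5.0000 + (1−p*)·5.0000]/1.09 = 4.5872. B = V − Δ·S = 4.5872.
(2,1): S=121.4704. Δ = (V_up−V_dn)/(S_up−S_dn) = (5.0000−5.0000)/(150.6233−95.9616) = 0.0000. V = [p*·5.0000 + (1−p*)·5.0000]/1.09 = 4.5872. B = V − Δ·S = 4.5872.
(2,2): S=190.6624. Δ = (V_up−V_dn)/(S_up−S_dn) = (0.0000−5.0000)/(236.4214−150.6233) = -0.0583. V = [p*·0.0000 + (1−p*)·5.0000]/1.09 = 1.5291. B = V − Δ·S = 12.6402.
(1,0): S=97.9600. Δ = (V_up−V_dn)/(S_up−S_dn) = (4.5872−4.5872)/(121.4704−77.3884) = 0.0000. V = [p*·4.5872 + (1−p*)·4.5872]/1.09 = 4.2084. B = V − Δ·S = 4.2084.
(1,1): S=153.7600. Δ = (V_up−V_dn)/(S_up−S_dn) = (1.5291−4.5872)/(190.6624−121.4704) = -0.0442. V = [p*·1.5291 + (1−p*)·4.5872]/1.09 = 2.3380. B = V − Δ·S = 9.1338.
(0,0): S=124.0000. Δ = (V_up−V_dn)/(S_up−S_dn) = (2.3380−4.2084)/(153.7600−97.9600) = -0.0335. V = [p*·2.3380 + (1−p*)·4.2084]/1.09 = 2.7169. B = V − Δ·S = 6.8734.
Self-financing check: at every node Δ·S+B equals the discounted successor values.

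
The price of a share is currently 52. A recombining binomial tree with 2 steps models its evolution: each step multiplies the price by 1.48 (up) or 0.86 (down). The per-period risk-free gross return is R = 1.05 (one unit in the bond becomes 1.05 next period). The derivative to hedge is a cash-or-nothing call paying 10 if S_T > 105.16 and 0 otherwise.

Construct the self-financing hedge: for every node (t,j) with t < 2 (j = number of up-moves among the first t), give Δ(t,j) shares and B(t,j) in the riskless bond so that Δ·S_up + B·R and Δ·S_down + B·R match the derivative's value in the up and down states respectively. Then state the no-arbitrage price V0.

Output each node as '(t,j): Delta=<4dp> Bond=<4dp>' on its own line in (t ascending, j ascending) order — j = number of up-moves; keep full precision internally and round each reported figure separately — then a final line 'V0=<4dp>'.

No-arbitrage ⇒ martingale measure with p* = (R−d)/(u−d) = 0.3065.
At expiry t=2: V(2,0)=0.0000, V(2,1)=0.0000, V(2,2)=10.0000
Node (1,0) S=44.7200: V=(p*·0.0000+(1−p*)·0.0000)/1.05=0.0000; Δ=(0.0000−0.0000)/(66.1856−38.4592)=0.0000; B=V−Δ·S=0.0000
Node (1,1) S=76.9600: V=(p*·10.0000+(1−p*)·0.0000)/1.05=2.9186; Δ=(10.0000−0.0000)/(113.9008−66.1856)=0.2096; B=V−Δ·S=-13.2104
Node (0,0) S=52.0000: V=(p*·2.9186+(1−p*)·0.0000)/1.05=0.8518; Δ=(2.9186−0.0000)/(76.9600−44.7200)=0.0905; B=V−Δ·S=-3.8556
Self-financing check: at every node Δ·S+B equals the discounted successor values.

(0,0): Delta=0.0905 Bond=-3.8556
(1,0): Delta=0.0000 Bond=0.0000
(1,1): Delta=0.2096 Bond=-13.2104
V0=0.8518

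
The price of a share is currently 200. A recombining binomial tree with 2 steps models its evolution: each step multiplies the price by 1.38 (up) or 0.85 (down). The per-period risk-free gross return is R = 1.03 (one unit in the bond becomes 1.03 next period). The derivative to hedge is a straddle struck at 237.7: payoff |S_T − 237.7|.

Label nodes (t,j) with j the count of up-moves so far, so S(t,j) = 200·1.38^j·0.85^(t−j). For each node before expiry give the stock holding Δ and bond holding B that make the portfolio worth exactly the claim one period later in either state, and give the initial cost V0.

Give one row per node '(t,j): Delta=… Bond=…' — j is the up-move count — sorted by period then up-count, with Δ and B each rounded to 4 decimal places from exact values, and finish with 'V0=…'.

Since d<R<u, set p* = (R−d)/(u−d) = 0.3396; price each node as the discounted p*-expectation of its children.
At expiry t=2: V(2,0)=93.2000, V(2,1)=3.1000, V(2,2)=143.1800
  t=1,j=0: stock 170.0000 → up 234.6000 (V=3.1000), down 144.5000 (V=93.2000). Price 60.7767; hedge Δ=-1.0000, bond B=230.7767.
  t=1,j=1: stock 276.0000 → up 380.8800 (V=143.1800), down 234.6000 (V=3.1000). Price 49.1984; hedge Δ=0.9576, bond B=-215.1035.
  t=0,j=0: stock 200.0000 → up 276.0000 (V=49.1984), down 170.0000 (V=60.7767). Price 55.1888; hedge Δ=-0.1092, bond B=77.0346.
Root portfolio cost Δ·200+B reproduces V0=55.1888.

(0,0): Delta=-0.1092 Bond=77.0346
(1,0): Delta=-1.0000 Bond=230.7767
(1,1): Delta=0.9576 Bond=-215.1035
V0=55.1888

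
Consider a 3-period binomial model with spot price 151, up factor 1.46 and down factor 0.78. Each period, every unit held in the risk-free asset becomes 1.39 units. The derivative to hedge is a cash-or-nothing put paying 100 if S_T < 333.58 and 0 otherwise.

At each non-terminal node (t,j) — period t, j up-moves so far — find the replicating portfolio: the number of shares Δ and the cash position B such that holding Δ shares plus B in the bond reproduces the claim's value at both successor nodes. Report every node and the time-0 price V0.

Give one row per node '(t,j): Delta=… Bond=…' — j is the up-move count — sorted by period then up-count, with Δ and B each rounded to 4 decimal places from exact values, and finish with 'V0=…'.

(0,0): Delta=-0.4056 Bond=71.6056
(1,0): Delta=0.0000 Bond=51.7572
(1,1): Delta=-0.4305 Bond=105.0142
(2,0): Delta=0.0000 Bond=71.9424
(2,1): Delta=0.0000 Bond=71.9424
(2,2): Delta=-0.4569 Bond=154.4647
V0=10.3560

The replicating-portfolio and risk-neutral prices coincide; use p* = (1.39−0.78)/(1.46−0.78) = 0.8971 for the latter.
Payoff layer (t=3): V(3,0)=100.0000, V(3,1)=100.0000, V(3,2)=100.0000, V(3,3)=0.0000
  t=2,j=0: stock 91.8684 → up 134.1279 (V=100.0000), down 71.6574 (V=100.0000). Price 71.9424; hedge Δ=0.0000, bond B=71.9424.
  t=2,j=1: stock 171.9588 → up 251.0598 (V=100.0000), down 134.1279 (V=100.0000). Price 71.9424; hedge Δ=0.0000, bond B=71.9424.
  t=2,j=2: stock 321.8716 → up 469.9325 (V=0.0000), down 251.0598 (V=100.0000). Price 7.4058; hedge Δ=-0.4569, bond B=154.4647.
  t=1,j=0: stock 117.7800 → up 171.9588 (V=71.9424), down 91.8684 (V=71.9424). Price 51.7572; hedge Δ=0.0000, bond B=51.7572.
  t=1,j=1: stock 220.4600 → up 321.8716 (V=7.4058), down 171.9588 (V=71.9424). Price 10.1074; hedge Δ=-0.4305, bond B=105.0142.
  t=0,j=0: stock 151.0000 → up 220.4600 (V=10.1074), down 117.7800 (V=51.7572). Price 10.3560; hedge Δ=-0.4056, bond B=71.6056.
The time-0 hedge costs 10.3560, which is the no-arbitrage price.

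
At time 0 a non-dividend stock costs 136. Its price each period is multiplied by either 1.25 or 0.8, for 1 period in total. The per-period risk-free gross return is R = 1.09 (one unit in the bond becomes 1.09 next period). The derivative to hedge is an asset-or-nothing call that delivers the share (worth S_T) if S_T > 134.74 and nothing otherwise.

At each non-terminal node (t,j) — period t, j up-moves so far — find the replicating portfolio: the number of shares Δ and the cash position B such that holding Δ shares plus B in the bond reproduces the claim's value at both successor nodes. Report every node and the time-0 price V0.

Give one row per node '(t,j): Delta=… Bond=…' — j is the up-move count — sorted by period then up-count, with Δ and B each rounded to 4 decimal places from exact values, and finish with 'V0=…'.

(0,0): Delta=2.7778 Bond=-277.2681
V0=100.5097

No-arbitrage ⇒ martingale measure with p* = (R−d)/(u−d) = 0.6444.
Terminal values V(1,·): V(1,0)=0.0000, V(1,1)=170.0000
Node (0,0) S=136.0000: V=(p*·170.0000+(1−p*)·0.0000)/1.09=100.5097; Δ=(170.0000−0.0000)/(170.0000−108.8000)=2.7778; B=V−Δ·S=-277.2681
Check: Δ(0,0)·S0 + B(0,0) = 100.5097 = V0.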